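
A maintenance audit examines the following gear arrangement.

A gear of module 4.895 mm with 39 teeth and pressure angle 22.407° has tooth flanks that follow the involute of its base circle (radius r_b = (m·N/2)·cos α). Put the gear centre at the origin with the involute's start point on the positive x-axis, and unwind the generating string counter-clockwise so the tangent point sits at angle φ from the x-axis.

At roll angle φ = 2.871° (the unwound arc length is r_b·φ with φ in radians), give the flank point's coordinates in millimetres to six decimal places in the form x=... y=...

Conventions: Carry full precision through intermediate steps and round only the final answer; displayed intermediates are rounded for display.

class = single-mesh tooth geometry [base-circle involute, m = 4.895, 39T]
pitch radius r_p = m·N/2 = 4.895·39/2 = 95.452500
base radius r_b = r_p·cos α = 95.452500·cos 22.407° = 88.245786
roll angle φ = 2.871° = 0.05010840 rad
x = r_b·(cos φ + φ·sin φ) = 88.356502
y = r_b·(sin φ − φ·cos φ) = 0.003700

x=88.356502 y=0.003700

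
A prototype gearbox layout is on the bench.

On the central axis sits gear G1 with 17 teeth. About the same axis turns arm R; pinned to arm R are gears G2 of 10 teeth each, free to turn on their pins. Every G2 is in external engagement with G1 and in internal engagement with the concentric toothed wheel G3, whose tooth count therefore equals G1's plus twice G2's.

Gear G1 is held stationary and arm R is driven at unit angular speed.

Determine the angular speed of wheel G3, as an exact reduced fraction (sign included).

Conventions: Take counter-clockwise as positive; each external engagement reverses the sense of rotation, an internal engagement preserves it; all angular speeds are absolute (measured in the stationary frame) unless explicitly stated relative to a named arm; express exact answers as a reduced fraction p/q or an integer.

planetary set (17T centre, 10T on arm, 37T internal) — Willis relation
ring teeth: 17 + 2·10 = 37
17(ω_sun−ω_arm) = −37(ω_ring−ω_arm),  ω_sun = 0, ω_arm = 1
ω_ring = 1 − (17/37)(0−1) = 54/37
exact speed ratio = 54/37

54/37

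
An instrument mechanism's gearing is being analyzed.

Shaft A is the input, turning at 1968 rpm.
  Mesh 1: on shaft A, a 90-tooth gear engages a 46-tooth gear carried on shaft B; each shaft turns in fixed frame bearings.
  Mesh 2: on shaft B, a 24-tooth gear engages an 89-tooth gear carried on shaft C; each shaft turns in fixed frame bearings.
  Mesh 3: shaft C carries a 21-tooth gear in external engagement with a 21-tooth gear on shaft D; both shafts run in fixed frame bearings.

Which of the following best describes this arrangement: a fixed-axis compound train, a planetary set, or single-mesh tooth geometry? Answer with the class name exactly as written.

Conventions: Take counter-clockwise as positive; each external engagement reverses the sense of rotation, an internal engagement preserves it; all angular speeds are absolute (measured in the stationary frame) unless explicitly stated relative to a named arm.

3-mesh fixed-axis compound train (all bearings frame-fixed)
classification: fixed-axis compound train

fixed-axis compound train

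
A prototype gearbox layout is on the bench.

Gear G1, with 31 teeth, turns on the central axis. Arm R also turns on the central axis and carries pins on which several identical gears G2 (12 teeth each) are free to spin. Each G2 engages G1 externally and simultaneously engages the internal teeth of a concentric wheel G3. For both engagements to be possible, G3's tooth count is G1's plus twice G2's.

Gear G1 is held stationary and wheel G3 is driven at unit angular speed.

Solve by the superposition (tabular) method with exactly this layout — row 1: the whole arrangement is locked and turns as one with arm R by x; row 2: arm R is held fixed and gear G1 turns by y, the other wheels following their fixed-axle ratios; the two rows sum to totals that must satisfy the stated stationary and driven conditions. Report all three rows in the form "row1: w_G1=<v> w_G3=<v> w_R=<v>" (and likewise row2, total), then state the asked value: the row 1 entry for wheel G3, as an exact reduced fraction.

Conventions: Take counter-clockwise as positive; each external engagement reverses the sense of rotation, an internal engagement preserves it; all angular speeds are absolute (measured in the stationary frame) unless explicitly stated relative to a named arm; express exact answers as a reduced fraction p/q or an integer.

row1: w_G1=55/86 w_G3=55/86 w_R=55/86
row2: w_G1=-55/86 w_G3=31/86 w_R=0
total: w_G1=0 w_G3=1 w_R=55/86
asked value: 55/86

topology: planetary set — G1 31T / G2 12T / G3 55T, arm = carrier (Willis)
superposition row 1 [locked train]: every member turns x
row 2: sun turns y, ring = −(31/55)·y, arm 0
boundary: total ω_sun = x + y = 0 and total ω_ring = x − (31/55)·y = 1  ⇒  y = -55/86, x = 55/86
row 2 ring = −(31/55)·(-55/86) = 31/86
totals (row 1 + row 2): sun 55/86 + (-55/86) = 0, ring 55/86 + 31/86 = 1, arm 55/86 + 0 = 55/86
asked cell (row1, ring) = 55/86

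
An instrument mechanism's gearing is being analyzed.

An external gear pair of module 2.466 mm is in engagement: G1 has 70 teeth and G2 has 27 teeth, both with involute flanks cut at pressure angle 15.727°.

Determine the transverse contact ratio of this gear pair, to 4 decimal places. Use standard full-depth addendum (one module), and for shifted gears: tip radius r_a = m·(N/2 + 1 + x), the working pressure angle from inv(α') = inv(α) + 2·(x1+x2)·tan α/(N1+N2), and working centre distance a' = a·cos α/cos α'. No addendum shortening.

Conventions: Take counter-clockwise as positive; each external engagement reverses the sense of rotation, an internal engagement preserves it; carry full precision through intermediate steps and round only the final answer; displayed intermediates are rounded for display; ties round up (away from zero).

1.9762

topology: single-mesh involute geometry — m = 2.466, 70T/27T pair
base radii: r_b1 = 83.078909, r_b2 = 32.044722
tip radii: r_a1 = 88.776000, r_a2 = 35.757000
no profile shift: α' = α, a' = a
action lengths: √(r_a1²−r_b1²) = 31.290142, √(r_a2²−r_b2²) = 15.865019
base pitch p_b = π·m·cos α = 7.457145
CR = (31.290142 + 15.865019 − 119.601000·sin 15.72700°)/7.457145 = 1.976202
contact ratio ≈ 1.9762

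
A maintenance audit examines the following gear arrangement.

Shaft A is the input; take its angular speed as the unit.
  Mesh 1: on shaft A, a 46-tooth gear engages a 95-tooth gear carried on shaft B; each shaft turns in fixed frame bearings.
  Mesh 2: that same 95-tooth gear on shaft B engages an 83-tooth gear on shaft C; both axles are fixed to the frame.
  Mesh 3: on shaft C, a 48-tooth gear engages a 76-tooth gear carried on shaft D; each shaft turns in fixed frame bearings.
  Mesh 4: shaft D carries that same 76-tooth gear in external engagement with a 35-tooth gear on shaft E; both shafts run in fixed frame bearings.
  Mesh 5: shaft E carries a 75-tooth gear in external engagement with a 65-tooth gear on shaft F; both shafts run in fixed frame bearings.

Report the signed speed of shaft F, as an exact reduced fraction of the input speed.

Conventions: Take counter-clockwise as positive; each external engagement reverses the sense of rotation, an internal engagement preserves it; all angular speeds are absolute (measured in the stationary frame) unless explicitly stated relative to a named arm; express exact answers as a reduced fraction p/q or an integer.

5-mesh fixed-axis compound train (all bearings frame-fixed)
mesh 1 [46T→95T]: |ω|/ω_in = 1×46/95 = 46/95, sense flips to −
mesh 2 [95T→83T]: |ω|/ω_in = (46/95)×95/83 = 46/83, sense flips to +
mesh 3 [48T→76T]: |ω|/ω_in = (46/83)×48/76 = 552/1577, sense flips to −
mesh 4 [76T→35T]: |ω|/ω_in = (552/1577)×76/35 = 2208/2905, sense flips to +
mesh 5 [75T→65T]: |ω|/ω_in = (2208/2905)×75/65 = 6624/7553, sense flips to −
signed output speed (× input speed) = -6624/7553

-6624/7553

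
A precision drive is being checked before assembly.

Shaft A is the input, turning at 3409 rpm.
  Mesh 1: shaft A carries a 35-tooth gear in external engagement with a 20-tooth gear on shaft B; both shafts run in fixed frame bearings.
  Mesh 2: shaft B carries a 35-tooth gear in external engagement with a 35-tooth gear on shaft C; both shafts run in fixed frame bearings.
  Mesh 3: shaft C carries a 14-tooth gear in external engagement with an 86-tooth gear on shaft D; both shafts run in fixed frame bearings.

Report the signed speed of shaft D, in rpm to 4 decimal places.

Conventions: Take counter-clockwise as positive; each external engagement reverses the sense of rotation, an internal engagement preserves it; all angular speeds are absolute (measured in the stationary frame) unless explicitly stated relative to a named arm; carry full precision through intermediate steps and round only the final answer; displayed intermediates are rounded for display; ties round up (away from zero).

3-mesh fixed-axis compound train (all bearings frame-fixed)
mesh 1 [35T→20T]: ω = 3409.0000×35/20 = 5965.7500 rpm, sense flips to −
mesh 2 [35T→35T]: ω = 5965.7500×35/35 = 5965.7500 rpm, sense flips to +
mesh 3 [14T→86T]: ω = 5965.7500×14/86 = 971.1686 rpm, sense flips to −
signed output speed = -971.1686 rpm

-971.1686 rpm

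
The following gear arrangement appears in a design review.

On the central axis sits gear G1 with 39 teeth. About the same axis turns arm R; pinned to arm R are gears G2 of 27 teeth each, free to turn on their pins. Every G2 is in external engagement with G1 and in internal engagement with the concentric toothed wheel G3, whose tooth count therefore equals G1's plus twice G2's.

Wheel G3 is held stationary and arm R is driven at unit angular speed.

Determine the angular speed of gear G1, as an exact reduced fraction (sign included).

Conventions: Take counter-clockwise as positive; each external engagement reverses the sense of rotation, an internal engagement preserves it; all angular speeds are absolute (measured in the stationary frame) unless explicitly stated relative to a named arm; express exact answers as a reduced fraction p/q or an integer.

class = planetary set [G3 = 39+2·27 = 93; Willis about the carrier]
ring teeth: 39 + 2·27 = 93
39(ω_sun−ω_arm) = −93(ω_ring−ω_arm),  ω_ring = 0, ω_arm = 1
ω_sun = 1 − (93/39)(0−1) = 44/13
exact speed ratio = 44/13

44/13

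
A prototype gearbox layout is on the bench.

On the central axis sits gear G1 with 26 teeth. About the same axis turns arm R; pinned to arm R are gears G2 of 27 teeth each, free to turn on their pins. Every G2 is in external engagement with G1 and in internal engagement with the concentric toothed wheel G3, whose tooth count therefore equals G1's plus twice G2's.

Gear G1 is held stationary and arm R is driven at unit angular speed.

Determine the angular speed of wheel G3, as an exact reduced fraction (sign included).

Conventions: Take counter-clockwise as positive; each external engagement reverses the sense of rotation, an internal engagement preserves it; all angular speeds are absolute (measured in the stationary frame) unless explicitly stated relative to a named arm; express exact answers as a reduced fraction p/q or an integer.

recognized (axles ride arm R): planetary set, 26/27/80 teeth
ring teeth: 26 + 2·27 = 80
26(ω_sun−ω_arm) = −80(ω_ring−ω_arm),  ω_sun = 0, ω_arm = 1
ω_ring = 1 − (26/80)(0−1) = 53/40
exact speed ratio = 53/40

53/40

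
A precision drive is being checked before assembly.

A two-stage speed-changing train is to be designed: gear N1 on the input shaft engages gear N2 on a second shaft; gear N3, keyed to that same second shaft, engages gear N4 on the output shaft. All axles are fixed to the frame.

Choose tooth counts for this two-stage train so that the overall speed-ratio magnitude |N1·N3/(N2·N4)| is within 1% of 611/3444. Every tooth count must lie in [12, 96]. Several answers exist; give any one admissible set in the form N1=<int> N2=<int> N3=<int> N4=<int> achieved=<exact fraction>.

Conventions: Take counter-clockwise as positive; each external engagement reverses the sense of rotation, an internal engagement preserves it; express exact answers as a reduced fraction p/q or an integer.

N1=13 N2=41 N3=47 N4=84 achieved=611/3444

design class (target 611/3444): fixed-axis compound train
target = 611/3444 in lowest terms: an exact hit needs N1·N3 = k·611 and N2·N4 = k·3444 for one integer k, every count in [12, 96]; additionally prefer no 1:1 stage (N1 ≠ N2, N3 ≠ N4)
k = 1: N1·N3 = 611 = 13·47, N2·N4 = 3444 = 41·84
achieved = 13·47/(41·84) = 611/3444; |achieved − target| = 0 ≤ 611/344400 ✓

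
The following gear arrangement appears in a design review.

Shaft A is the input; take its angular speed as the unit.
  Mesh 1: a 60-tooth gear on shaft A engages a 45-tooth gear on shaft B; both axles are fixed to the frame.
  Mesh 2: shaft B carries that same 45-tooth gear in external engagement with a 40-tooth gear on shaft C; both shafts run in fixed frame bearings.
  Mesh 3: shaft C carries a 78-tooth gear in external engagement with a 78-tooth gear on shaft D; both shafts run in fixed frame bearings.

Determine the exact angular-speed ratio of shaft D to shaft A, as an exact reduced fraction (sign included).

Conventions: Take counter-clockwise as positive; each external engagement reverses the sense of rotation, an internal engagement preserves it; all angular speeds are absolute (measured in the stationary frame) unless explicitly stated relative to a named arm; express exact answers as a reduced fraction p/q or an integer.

class = fixed-axis compound train [3 meshes; 3 ratios multiply, 3 sense flips]
mesh 1 [60T→45T]: running ratio 4/3, sense −
mesh 2 [45T→40T]: running ratio 3/2, sense +
mesh 3 [78T→78T]: running ratio 3/2, sense −
ω_out/ω_in = -3/2

-3/2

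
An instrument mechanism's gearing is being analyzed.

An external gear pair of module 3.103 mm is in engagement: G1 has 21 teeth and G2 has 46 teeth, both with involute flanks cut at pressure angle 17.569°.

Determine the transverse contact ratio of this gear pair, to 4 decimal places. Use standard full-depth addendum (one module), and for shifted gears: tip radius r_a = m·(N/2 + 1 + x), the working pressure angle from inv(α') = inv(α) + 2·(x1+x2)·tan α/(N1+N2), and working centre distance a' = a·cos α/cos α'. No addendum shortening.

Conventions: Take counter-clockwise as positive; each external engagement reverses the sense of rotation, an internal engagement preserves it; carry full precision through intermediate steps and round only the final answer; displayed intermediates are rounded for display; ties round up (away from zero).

topology: single-mesh involute geometry — m = 3.103, 21T/46T pair
base radii: r_b1 = 31.061707, r_b2 = 68.039931
tip radii: r_a1 = 35.684500, r_a2 = 74.472000
no profile shift: α' = α, a' = a
action lengths: √(r_a1²−r_b1²) = 17.565702, √(r_a2²−r_b2²) = 30.276173
base pitch p_b = π·m·cos α = 9.293641
CR = (17.565702 + 30.276173 − 103.950500·sin 17.56900°)/9.293641 = 1.771532
contact ratio ≈ 1.7715

1.7715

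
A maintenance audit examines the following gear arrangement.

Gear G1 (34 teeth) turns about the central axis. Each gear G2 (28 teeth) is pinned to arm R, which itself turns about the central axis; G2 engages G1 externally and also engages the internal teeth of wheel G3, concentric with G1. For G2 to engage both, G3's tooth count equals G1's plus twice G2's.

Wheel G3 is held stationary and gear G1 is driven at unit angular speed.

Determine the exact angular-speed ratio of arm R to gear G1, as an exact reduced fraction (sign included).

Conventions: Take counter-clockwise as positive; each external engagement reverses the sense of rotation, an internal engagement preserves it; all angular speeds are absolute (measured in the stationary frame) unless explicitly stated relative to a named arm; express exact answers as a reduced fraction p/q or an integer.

topology: planetary set — G1 34T / G2 28T / G3 90T, arm = carrier (Willis)
ring teeth: 34 + 2·28 = 90
34(ω_sun−ω_arm) = −90(ω_ring−ω_arm),  ω_ring = 0, ω_sun = 1
34(1−ω_arm) = −90(0−ω_arm)  ⇒  124·ω_arm = 34  ⇒  ω_arm = 17/62
ω_out/ω_in = 17/62

17/62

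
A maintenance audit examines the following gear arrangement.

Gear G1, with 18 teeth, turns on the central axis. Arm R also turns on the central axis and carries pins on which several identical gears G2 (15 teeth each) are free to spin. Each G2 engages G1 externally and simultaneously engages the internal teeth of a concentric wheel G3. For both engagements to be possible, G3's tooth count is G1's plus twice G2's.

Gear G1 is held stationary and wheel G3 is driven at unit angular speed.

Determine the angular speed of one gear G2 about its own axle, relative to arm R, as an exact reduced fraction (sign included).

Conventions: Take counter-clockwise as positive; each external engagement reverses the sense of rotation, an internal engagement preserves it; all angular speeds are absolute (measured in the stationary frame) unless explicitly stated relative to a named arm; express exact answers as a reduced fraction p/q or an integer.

recognized (axles ride arm R): planetary set, 18/15/48 teeth
ring teeth: 18 + 2·15 = 48
18(ω_sun−ω_arm) = −48(ω_ring−ω_arm),  ω_sun = 0, ω_ring = 1
18(0−ω_arm) = −48(1−ω_arm)  ⇒  66·ω_arm = 48  ⇒  ω_arm = 8/11
sun–planet mesh: 18·(0−8/11) = −15·(ω_p−ω_arm)  ⇒  ω_p−ω_arm = 48/55
exact speed ratio = 48/55

48/55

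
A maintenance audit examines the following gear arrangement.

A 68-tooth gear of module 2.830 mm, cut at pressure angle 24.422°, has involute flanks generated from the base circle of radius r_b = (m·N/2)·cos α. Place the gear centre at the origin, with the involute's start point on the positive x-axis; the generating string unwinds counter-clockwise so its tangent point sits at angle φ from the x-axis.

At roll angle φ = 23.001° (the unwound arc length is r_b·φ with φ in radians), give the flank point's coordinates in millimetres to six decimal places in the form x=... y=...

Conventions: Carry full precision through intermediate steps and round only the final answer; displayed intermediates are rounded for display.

x=94.388350 y=1.859059

single-mesh involute tooth geometry (68T wheel at module 2.830)
pitch radius r_p = m·N/2 = 2.830·68/2 = 96.220000
base radius r_b = r_p·cos α = 96.220000·cos 24.422° = 87.610713
roll angle φ = 23.001° = 0.40144318 rad
x = r_b·(cos φ + φ·sin φ) = 94.388350
y = r_b·(sin φ − φ·cos φ) = 1.859059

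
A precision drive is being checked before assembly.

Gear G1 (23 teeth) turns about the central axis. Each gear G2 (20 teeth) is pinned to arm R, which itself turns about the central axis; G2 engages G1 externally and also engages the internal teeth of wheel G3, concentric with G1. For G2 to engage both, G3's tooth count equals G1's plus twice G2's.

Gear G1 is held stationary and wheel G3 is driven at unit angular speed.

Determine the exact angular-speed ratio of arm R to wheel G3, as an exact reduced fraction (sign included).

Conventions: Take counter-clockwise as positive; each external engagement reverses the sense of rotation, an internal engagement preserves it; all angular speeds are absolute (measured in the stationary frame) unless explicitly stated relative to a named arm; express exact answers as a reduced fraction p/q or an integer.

class = planetary set [G3 = 23+2·20 = 63; Willis about the carrier]
ring teeth: 23 + 2·20 = 63
23(ω_sun−ω_arm) = −63(ω_ring−ω_arm),  ω_sun = 0, ω_ring = 1
23(0−ω_arm) = −63(1−ω_arm)  ⇒  86·ω_arm = 63  ⇒  ω_arm = 63/86
ω_out/ω_in = 63/86

63/86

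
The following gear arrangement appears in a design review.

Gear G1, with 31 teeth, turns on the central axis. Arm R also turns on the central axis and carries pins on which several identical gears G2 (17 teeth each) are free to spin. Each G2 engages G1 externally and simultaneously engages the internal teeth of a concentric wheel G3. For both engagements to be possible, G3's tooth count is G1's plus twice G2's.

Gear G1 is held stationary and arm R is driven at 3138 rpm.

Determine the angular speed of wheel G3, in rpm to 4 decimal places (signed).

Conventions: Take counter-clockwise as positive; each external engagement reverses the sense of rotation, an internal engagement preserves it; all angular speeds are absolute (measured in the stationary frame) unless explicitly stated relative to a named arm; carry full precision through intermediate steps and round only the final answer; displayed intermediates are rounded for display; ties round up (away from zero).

+4634.5846 rpm

planetary set (31T centre, 17T on arm, 65T internal) — Willis relation
normalise by the input: solve with ω_arm = 1, then scale by 3138 rpm
ring teeth: 31 + 2·17 = 65
31(ω_sun−ω_arm) = −65(ω_ring−ω_arm),  ω_sun = 0, ω_arm = 1
ω_ring = 1 − (31/65)(0−1) = 96/65
scale: ω_ring = 96/65 × 3138 rpm = +4634.5846 rpm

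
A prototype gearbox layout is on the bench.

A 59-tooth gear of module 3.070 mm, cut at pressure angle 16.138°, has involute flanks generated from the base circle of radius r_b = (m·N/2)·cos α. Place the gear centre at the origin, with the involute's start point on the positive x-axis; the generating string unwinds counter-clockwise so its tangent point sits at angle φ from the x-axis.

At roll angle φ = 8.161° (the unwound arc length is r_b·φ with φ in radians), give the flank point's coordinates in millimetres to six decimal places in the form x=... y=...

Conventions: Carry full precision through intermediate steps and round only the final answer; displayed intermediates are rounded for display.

x=87.874312 y=0.083630

single-mesh involute tooth geometry (59T wheel at module 3.070)
pitch radius r_p = m·N/2 = 3.070·59/2 = 90.565000
base radius r_b = r_p·cos α = 90.565000·cos 16.138° = 86.996288
roll angle φ = 8.161° = 0.14243632 rad
x = r_b·(cos φ + φ·sin φ) = 87.874312
y = r_b·(sin φ − φ·cos φ) = 0.083630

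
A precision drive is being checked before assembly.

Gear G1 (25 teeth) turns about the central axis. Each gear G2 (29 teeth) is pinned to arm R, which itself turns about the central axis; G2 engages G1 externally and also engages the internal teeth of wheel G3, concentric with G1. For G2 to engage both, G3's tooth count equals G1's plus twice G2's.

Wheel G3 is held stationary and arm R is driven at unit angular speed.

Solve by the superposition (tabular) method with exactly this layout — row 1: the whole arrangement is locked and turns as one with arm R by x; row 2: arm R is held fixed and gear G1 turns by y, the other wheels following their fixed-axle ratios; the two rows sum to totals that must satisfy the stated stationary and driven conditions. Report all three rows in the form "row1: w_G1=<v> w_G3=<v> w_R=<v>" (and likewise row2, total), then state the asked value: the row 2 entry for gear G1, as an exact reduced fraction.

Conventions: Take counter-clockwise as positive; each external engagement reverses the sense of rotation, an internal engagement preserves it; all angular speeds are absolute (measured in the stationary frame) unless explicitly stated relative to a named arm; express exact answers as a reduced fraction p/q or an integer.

class = planetary set [G3 = 25+2·29 = 83; Willis about the carrier]
superposition row 1 [locked train]: every member turns x
row 2 (arm held, sun turns y): ω_ring = −(25/83)·y, ω_arm = 0
boundary: total ω_ring = x − (25/83)·y = 0 and total ω_arm = x = 1  ⇒  y = 83/25, x = 1
row 2 ring = −(25/83)·83/25 = -1
totals (row 1 + row 2): sun 1 + 83/25 = 108/25, ring 1 + (-1) = 0, arm 1 + 0 = 1
asked cell (row2, sun) = 83/25

row1: w_G1=1 w_G3=1 w_R=1
row2: w_G1=83/25 w_G3=-1 w_R=0
total: w_G1=108/25 w_G3=0 w_R=1
asked value: 83/25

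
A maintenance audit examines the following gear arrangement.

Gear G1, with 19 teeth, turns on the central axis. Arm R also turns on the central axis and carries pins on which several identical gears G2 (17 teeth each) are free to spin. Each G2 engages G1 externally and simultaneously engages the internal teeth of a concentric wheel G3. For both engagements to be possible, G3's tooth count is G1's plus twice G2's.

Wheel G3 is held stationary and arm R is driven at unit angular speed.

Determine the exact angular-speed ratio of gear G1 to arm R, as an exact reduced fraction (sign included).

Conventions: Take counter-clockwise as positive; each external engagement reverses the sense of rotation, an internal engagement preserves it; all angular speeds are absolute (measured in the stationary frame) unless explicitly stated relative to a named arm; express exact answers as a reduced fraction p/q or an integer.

72/19

planetary set (19T centre, 17T on arm, 53T internal) — Willis relation
ring teeth: 19 + 2·17 = 53
19(ω_sun−ω_arm) = −53(ω_ring−ω_arm),  ω_ring = 0, ω_arm = 1
ω_sun = 1 − (53/19)(0−1) = 72/19
ω_out/ω_in = 72/19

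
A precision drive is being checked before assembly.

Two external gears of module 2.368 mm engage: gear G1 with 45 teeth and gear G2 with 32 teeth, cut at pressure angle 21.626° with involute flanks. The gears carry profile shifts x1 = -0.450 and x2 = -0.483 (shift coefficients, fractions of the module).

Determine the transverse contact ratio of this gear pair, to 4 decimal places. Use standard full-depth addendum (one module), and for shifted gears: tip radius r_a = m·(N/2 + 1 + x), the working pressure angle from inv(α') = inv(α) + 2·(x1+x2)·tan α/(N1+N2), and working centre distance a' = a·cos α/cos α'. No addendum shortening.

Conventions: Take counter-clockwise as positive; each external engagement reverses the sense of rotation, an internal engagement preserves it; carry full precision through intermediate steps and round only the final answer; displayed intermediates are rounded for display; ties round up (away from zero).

1.9759

class = single-mesh tooth geometry [involute pair 45T × 32T, m = 2.368]
base radii: r_b1 = 49.529586, r_b2 = 35.221039
tip radii: r_a1 = 54.582400, r_a2 = 39.112256
inv(α') = inv(21.626°) + 2·(-0.450-0.483)·tan α/(45+32) = 0.00940057  ⇒  α' = 17.22716°
a' = a·cos α / cos α' = 91.1680·cos 21.626°/cos 17.22716° = 88.731278
action lengths: √(r_a1²−r_b1²) = 22.935966, √(r_a2²−r_b2²) = 17.007263
base pitch p_b = π·m·cos α = 6.915635
CR = (22.935966 + 17.007263 − 88.731278·sin 17.22716°)/6.915635 = 1.975886
contact ratio ≈ 1.9759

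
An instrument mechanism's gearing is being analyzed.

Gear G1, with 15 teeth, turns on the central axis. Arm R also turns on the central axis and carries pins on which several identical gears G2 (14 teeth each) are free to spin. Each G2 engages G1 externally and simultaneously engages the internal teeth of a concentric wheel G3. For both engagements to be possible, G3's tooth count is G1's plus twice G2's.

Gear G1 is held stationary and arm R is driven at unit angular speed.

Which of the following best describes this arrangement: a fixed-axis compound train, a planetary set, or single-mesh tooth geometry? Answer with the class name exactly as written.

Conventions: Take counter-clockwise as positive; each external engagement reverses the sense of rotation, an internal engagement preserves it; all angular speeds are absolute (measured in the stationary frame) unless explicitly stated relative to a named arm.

topology: planetary set — G1 15T / G2 14T / G3 43T, arm = carrier (Willis)
classification: planetary set

planetary set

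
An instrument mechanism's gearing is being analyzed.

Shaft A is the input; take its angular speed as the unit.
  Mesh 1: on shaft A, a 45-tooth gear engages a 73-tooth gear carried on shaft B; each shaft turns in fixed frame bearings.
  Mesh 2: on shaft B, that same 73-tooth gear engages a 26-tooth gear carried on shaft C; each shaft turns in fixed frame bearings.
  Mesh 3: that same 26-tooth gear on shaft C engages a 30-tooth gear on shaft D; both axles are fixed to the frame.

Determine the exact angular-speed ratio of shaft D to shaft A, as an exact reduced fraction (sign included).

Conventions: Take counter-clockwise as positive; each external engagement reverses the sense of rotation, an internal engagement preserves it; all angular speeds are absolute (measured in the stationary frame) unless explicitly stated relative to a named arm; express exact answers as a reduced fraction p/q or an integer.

-3/2

class = fixed-axis compound train [3 meshes; 3 ratios multiply, 3 sense flips]
mesh 1 [45T→73T]: running ratio 45/73, sense −
mesh 2 [73T→26T]: running ratio 45/26, sense +
mesh 3 [26T→30T]: running ratio 3/2, sense −
ω_out/ω_in = -3/2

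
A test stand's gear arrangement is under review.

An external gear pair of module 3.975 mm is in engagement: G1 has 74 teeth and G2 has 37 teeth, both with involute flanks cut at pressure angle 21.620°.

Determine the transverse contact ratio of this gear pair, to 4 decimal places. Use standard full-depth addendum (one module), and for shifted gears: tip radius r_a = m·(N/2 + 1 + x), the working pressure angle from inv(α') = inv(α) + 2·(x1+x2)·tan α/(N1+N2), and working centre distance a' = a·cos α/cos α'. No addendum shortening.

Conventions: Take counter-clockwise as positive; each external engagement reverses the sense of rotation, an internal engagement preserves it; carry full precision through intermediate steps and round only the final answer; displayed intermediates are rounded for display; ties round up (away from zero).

1.6751

class = single-mesh tooth geometry [involute pair 74T × 37T, m = 3.975]
base radii: r_b1 = 136.727969, r_b2 = 68.363985
tip radii: r_a1 = 151.050000, r_a2 = 77.512500
no profile shift: α' = α, a' = a
action lengths: √(r_a1²−r_b1²) = 64.199415, √(r_a2²−r_b2²) = 36.531538
base pitch p_b = π·m·cos α = 11.609286
CR = (64.199415 + 36.531538 − 220.612500·sin 21.62000°)/11.609286 = 1.675080
contact ratio ≈ 1.6751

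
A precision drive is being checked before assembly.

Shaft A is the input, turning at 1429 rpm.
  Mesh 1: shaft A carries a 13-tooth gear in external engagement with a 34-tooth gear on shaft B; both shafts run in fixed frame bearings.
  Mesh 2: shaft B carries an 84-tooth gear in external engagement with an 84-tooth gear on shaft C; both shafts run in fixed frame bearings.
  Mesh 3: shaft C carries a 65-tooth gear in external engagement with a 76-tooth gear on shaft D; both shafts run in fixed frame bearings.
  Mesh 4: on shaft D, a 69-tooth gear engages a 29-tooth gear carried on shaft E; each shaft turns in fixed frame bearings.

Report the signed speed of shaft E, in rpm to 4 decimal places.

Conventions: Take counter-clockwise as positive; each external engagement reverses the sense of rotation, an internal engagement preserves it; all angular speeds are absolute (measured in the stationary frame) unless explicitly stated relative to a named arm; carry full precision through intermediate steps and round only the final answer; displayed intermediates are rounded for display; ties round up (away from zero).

+1111.8534 rpm

recognized (5 fixed axles, 4 meshes): fixed-axis compound train
mesh 1 [13T→34T]: ω = 1429.0000×13/34 = 546.3824 rpm, sense flips to −
mesh 2 [84T→84T]: ω = 546.3824×84/84 = 546.3824 rpm, sense flips to +
mesh 3 [65T→76T]: ω = 546.3824×65/76 = 467.3007 rpm, sense flips to −
mesh 4 [69T→29T]: ω = 467.3007×69/29 = 1111.8534 rpm, sense flips to +
signed output speed = +1111.8534 rpm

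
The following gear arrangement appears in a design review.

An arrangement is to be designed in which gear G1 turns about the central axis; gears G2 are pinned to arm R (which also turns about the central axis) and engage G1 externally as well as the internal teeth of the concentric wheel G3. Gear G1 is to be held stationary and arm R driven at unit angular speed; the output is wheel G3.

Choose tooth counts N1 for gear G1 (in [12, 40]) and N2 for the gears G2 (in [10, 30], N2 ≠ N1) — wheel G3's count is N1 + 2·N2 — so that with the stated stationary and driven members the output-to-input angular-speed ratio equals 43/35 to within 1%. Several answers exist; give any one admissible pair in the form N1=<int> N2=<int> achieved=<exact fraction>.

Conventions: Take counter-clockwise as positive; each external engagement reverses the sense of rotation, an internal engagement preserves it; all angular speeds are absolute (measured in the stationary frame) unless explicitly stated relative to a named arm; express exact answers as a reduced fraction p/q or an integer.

design class (target 43/35): planetary set
Willis with ω_sun = 0: ω_ring/ω_arm = (N1+N3)/N3; set equal to 43/35  ⇒  N3/N1 = 1/(43/35 − 1) = 35/8
N3 = N1 + 2·N2  ⇒  N2/N1 = (N3/N1 − 1)/2 = (35/8 − 1)/2 = 27/16
smallest multiple with N1 ≥ 12 and N2 ≥ 10: k = 1  ⇒  N1 = 1·16 = 16, N2 = 1·27 = 27 (N1 ≤ 40, N2 ≤ 30, N2 ≠ N1 ✓), N3 = 16 + 2·27 = 70
check: (N1+N3)/N3 with N1 = 16, N3 = 70 gives 43/35; |achieved − target| = 0 ≤ 43/3500 ✓

N1=16 N2=27 achieved=43/35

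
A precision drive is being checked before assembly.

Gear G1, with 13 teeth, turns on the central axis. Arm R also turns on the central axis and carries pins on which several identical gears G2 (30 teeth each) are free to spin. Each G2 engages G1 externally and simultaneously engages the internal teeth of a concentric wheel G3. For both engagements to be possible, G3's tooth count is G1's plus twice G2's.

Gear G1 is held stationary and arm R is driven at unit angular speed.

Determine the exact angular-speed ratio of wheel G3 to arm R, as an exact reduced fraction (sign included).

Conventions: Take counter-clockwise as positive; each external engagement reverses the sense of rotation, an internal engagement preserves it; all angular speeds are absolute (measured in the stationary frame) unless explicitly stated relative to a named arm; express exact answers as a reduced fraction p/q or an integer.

86/73

recognized (axles ride arm R): planetary set, 13/30/73 teeth
ring teeth: 13 + 2·30 = 73
13(ω_sun−ω_arm) = −73(ω_ring−ω_arm),  ω_sun = 0, ω_arm = 1
ω_ring = 1 − (13/73)(0−1) = 86/73
ω_out/ω_in = 86/73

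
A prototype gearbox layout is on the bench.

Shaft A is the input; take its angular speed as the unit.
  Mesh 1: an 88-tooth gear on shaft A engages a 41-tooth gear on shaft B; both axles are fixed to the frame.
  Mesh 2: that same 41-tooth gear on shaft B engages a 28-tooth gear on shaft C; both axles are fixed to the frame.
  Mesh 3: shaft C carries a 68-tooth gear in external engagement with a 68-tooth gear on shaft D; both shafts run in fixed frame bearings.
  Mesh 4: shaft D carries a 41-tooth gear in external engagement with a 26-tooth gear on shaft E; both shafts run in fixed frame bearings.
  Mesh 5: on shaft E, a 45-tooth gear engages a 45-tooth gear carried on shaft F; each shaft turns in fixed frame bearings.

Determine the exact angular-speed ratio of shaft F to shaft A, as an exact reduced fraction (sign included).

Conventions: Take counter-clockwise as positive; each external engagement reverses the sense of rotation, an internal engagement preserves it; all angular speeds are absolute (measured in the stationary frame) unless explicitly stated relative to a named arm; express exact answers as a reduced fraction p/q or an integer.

class = fixed-axis compound train [5 meshes; 5 ratios multiply, 5 sense flips]
mesh 1 [88T→41T]: running ratio 88/41, sense −
mesh 2 [41T→28T]: running ratio 22/7, sense +
mesh 3 [68T→68T]: running ratio 22/7, sense −
mesh 4 [41T→26T]: running ratio 451/91, sense +
mesh 5 [45T→45T]: running ratio 451/91, sense −
ω_out/ω_in = -451/91

-451/91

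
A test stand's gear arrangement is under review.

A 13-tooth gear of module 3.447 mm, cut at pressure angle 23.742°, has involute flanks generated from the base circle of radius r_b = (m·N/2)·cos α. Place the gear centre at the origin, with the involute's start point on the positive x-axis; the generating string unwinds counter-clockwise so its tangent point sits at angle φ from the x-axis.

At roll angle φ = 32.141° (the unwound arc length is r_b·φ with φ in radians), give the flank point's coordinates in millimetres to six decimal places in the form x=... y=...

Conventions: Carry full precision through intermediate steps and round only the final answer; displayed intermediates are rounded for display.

single-mesh involute tooth geometry (13T wheel at module 3.447)
pitch radius r_p = m·N/2 = 3.447·13/2 = 22.405500
base radius r_b = r_p·cos α = 22.405500·cos 23.742° = 20.509271
roll angle φ = 32.141° = 0.56096627 rad
x = r_b·(cos φ + φ·sin φ) = 23.486768
y = r_b·(sin φ − φ·cos φ) = 1.169259

x=23.486768 y=1.169259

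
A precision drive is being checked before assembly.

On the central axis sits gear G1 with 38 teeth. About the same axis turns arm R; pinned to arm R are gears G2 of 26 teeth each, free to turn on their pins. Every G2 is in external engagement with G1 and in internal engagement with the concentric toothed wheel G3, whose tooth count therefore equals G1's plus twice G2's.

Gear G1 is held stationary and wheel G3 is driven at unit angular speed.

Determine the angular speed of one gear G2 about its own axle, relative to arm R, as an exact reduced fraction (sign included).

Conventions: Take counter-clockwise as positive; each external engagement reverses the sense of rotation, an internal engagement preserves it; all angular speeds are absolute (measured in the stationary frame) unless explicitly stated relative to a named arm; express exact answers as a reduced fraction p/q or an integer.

855/832

planetary set (38T centre, 26T on arm, 90T internal) — Willis relation
ring teeth: 38 + 2·26 = 90
38(ω_sun−ω_arm) = −90(ω_ring−ω_arm),  ω_sun = 0, ω_ring = 1
38(0−ω_arm) = −90(1−ω_arm)  ⇒  128·ω_arm = 90  ⇒  ω_arm = 45/64
sun–planet mesh: 38·(0−45/64) = −26·(ω_p−ω_arm)  ⇒  ω_p−ω_arm = 855/832
exact speed ratio = 855/832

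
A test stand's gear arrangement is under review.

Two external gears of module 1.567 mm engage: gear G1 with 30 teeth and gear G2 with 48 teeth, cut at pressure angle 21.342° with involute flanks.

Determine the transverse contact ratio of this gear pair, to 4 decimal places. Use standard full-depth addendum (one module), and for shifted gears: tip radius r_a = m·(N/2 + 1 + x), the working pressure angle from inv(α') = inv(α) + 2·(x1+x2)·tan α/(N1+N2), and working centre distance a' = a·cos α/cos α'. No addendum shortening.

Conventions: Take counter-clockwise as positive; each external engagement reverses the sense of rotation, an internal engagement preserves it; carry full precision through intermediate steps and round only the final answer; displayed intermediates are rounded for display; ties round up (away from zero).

class = single-mesh tooth geometry [involute pair 30T × 48T, m = 1.567]
base radii: r_b1 = 21.893138, r_b2 = 35.029020
tip radii: r_a1 = 25.072000, r_a2 = 39.175000
no profile shift: α' = α, a' = a
action lengths: √(r_a1²−r_b1²) = 12.218662, √(r_a2²−r_b2²) = 17.539908
base pitch p_b = π·m·cos α = 4.585288
CR = (12.218662 + 17.539908 − 61.113000·sin 21.34200°)/4.585288 = 1.639475
contact ratio ≈ 1.6395

1.6395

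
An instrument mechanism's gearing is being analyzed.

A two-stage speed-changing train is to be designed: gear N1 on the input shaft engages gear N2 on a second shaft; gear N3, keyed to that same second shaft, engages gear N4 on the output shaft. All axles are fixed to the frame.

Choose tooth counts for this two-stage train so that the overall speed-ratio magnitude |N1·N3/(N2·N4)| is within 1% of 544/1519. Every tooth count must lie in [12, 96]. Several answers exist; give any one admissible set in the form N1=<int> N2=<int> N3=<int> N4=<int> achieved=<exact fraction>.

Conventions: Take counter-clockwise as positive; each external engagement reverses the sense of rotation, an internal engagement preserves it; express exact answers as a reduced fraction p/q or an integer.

topology: fixed-axis compound train — 2 stages, target 544/1519
target = 544/1519 in lowest terms: an exact hit needs N1·N3 = k·544 and N2·N4 = k·1519 for one integer k, every count in [12, 96]; additionally prefer no 1:1 stage (N1 ≠ N2, N3 ≠ N4)
k = 1: N1·N3 = 544 = 16·34, N2·N4 = 1519 = 31·49
achieved = 16·34/(31·49) = 544/1519; |achieved − target| = 0 ≤ 136/37975 ✓

N1=16 N2=31 N3=34 N4=49 achieved=544/1519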